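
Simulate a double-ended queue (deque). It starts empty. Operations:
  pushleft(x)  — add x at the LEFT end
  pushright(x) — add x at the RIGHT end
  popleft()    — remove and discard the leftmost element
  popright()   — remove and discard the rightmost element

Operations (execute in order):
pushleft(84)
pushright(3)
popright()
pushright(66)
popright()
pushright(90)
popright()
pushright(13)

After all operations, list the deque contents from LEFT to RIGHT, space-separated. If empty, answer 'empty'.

Answer: 84 13

Derivation:
pushleft(84): [84]
pushright(3): [84, 3]
popright(): [84]
pushright(66): [84, 66]
popright(): [84]
pushright(90): [84, 90]
popright(): [84]
pushright(13): [84, 13]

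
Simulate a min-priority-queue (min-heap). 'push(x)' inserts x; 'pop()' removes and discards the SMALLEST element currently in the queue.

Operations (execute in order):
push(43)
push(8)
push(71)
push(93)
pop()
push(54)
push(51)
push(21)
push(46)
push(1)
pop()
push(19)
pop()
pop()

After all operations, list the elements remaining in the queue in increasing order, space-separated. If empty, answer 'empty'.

push(43): heap contents = [43]
push(8): heap contents = [8, 43]
push(71): heap contents = [8, 43, 71]
push(93): heap contents = [8, 43, 71, 93]
pop() → 8: heap contents = [43, 71, 93]
push(54): heap contents = [43, 54, 71, 93]
push(51): heap contents = [43, 51, 54, 71, 93]
push(21): heap contents = [21, 43, 51, 54, 71, 93]
push(46): heap contents = [21, 43, 46, 51, 54, 71, 93]
push(1): heap contents = [1, 21, 43, 46, 51, 54, 71, 93]
pop() → 1: heap contents = [21, 43, 46, 51, 54, 71, 93]
push(19): heap contents = [19, 21, 43, 46, 51, 54, 71, 93]
pop() → 19: heap contents = [21, 43, 46, 51, 54, 71, 93]
pop() → 21: heap contents = [43, 46, 51, 54, 71, 93]

Answer: 43 46 51 54 71 93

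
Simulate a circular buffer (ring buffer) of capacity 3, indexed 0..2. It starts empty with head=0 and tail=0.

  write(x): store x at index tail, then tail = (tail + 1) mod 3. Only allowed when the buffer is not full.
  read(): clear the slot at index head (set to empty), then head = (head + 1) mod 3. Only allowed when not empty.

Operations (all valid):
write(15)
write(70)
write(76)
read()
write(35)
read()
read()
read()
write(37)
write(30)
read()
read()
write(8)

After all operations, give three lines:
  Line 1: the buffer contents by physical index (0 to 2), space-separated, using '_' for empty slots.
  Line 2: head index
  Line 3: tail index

Answer: 8 _ _
0
1

Derivation:
write(15): buf=[15 _ _], head=0, tail=1, size=1
write(70): buf=[15 70 _], head=0, tail=2, size=2
write(76): buf=[15 70 76], head=0, tail=0, size=3
read(): buf=[_ 70 76], head=1, tail=0, size=2
write(35): buf=[35 70 76], head=1, tail=1, size=3
read(): buf=[35 _ 76], head=2, tail=1, size=2
read(): buf=[35 _ _], head=0, tail=1, size=1
read(): buf=[_ _ _], head=1, tail=1, size=0
write(37): buf=[_ 37 _], head=1, tail=2, size=1
write(30): buf=[_ 37 30], head=1, tail=0, size=2
read(): buf=[_ _ 30], head=2, tail=0, size=1
read(): buf=[_ _ _], head=0, tail=0, size=0
write(8): buf=[8 _ _], head=0, tail=1, size=1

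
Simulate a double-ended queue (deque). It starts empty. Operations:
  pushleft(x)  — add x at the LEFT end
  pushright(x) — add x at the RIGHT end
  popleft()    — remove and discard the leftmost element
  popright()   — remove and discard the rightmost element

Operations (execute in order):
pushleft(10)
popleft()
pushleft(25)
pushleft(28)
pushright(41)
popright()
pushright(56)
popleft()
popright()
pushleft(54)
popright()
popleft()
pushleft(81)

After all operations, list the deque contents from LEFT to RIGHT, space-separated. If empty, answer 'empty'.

Answer: 81

Derivation:
pushleft(10): [10]
popleft(): []
pushleft(25): [25]
pushleft(28): [28, 25]
pushright(41): [28, 25, 41]
popright(): [28, 25]
pushright(56): [28, 25, 56]
popleft(): [25, 56]
popright(): [25]
pushleft(54): [54, 25]
popright(): [54]
popleft(): []
pushleft(81): [81]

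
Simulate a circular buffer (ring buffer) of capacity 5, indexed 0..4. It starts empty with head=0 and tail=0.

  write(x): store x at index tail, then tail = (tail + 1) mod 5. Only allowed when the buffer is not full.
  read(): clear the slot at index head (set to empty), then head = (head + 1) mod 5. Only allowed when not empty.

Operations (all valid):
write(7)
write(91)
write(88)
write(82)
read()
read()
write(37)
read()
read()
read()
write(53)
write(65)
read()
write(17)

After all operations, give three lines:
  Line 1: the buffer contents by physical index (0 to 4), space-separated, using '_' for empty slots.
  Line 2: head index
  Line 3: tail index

Answer: _ 65 17 _ _
1
3

Derivation:
write(7): buf=[7 _ _ _ _], head=0, tail=1, size=1
write(91): buf=[7 91 _ _ _], head=0, tail=2, size=2
write(88): buf=[7 91 88 _ _], head=0, tail=3, size=3
write(82): buf=[7 91 88 82 _], head=0, tail=4, size=4
read(): buf=[_ 91 88 82 _], head=1, tail=4, size=3
read(): buf=[_ _ 88 82 _], head=2, tail=4, size=2
write(37): buf=[_ _ 88 82 37], head=2, tail=0, size=3
read(): buf=[_ _ _ 82 37], head=3, tail=0, size=2
read(): buf=[_ _ _ _ 37], head=4, tail=0, size=1
read(): buf=[_ _ _ _ _], head=0, tail=0, size=0
write(53): buf=[53 _ _ _ _], head=0, tail=1, size=1
write(65): buf=[53 65 _ _ _], head=0, tail=2, size=2
read(): buf=[_ 65 _ _ _], head=1, tail=2, size=1
write(17): buf=[_ 65 17 _ _], head=1, tail=3, size=2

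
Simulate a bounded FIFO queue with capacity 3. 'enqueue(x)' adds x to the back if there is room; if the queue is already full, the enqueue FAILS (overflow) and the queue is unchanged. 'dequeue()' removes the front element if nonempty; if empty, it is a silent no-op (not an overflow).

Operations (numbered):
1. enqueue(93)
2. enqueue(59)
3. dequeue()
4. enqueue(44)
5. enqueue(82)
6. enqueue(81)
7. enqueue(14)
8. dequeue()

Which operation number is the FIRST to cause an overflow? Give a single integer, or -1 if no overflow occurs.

Answer: 6

Derivation:
1. enqueue(93): size=1
2. enqueue(59): size=2
3. dequeue(): size=1
4. enqueue(44): size=2
5. enqueue(82): size=3
6. enqueue(81): size=3=cap → OVERFLOW (fail)
7. enqueue(14): size=3=cap → OVERFLOW (fail)
8. dequeue(): size=2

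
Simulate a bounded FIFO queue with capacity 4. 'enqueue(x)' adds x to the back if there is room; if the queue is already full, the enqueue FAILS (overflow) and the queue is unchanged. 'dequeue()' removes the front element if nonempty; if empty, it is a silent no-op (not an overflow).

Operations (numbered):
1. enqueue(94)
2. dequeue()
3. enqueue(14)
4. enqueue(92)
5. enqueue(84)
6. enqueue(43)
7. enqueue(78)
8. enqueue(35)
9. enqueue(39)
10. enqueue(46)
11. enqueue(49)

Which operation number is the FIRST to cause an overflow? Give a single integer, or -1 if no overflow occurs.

Answer: 7

Derivation:
1. enqueue(94): size=1
2. dequeue(): size=0
3. enqueue(14): size=1
4. enqueue(92): size=2
5. enqueue(84): size=3
6. enqueue(43): size=4
7. enqueue(78): size=4=cap → OVERFLOW (fail)
8. enqueue(35): size=4=cap → OVERFLOW (fail)
9. enqueue(39): size=4=cap → OVERFLOW (fail)
10. enqueue(46): size=4=cap → OVERFLOW (fail)
11. enqueue(49): size=4=cap → OVERFLOW (fail)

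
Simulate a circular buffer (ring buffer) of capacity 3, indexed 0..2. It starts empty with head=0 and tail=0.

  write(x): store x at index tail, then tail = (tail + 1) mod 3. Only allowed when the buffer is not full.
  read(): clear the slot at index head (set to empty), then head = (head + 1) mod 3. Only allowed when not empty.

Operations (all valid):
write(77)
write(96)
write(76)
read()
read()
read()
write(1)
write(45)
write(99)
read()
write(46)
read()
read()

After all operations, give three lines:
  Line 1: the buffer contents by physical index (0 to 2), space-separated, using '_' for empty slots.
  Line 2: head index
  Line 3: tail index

write(77): buf=[77 _ _], head=0, tail=1, size=1
write(96): buf=[77 96 _], head=0, tail=2, size=2
write(76): buf=[77 96 76], head=0, tail=0, size=3
read(): buf=[_ 96 76], head=1, tail=0, size=2
read(): buf=[_ _ 76], head=2, tail=0, size=1
read(): buf=[_ _ _], head=0, tail=0, size=0
write(1): buf=[1 _ _], head=0, tail=1, size=1
write(45): buf=[1 45 _], head=0, tail=2, size=2
write(99): buf=[1 45 99], head=0, tail=0, size=3
read(): buf=[_ 45 99], head=1, tail=0, size=2
write(46): buf=[46 45 99], head=1, tail=1, size=3
read(): buf=[46 _ 99], head=2, tail=1, size=2
read(): buf=[46 _ _], head=0, tail=1, size=1

Answer: 46 _ _
0
1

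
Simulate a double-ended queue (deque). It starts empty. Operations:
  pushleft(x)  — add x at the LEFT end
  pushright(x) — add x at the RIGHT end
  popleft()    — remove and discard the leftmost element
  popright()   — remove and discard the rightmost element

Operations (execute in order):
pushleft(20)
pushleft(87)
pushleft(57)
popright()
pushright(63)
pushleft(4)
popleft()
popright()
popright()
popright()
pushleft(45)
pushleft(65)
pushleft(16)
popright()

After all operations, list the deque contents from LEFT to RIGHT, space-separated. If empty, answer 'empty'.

pushleft(20): [20]
pushleft(87): [87, 20]
pushleft(57): [57, 87, 20]
popright(): [57, 87]
pushright(63): [57, 87, 63]
pushleft(4): [4, 57, 87, 63]
popleft(): [57, 87, 63]
popright(): [57, 87]
popright(): [57]
popright(): []
pushleft(45): [45]
pushleft(65): [65, 45]
pushleft(16): [16, 65, 45]
popright(): [16, 65]

Answer: 16 65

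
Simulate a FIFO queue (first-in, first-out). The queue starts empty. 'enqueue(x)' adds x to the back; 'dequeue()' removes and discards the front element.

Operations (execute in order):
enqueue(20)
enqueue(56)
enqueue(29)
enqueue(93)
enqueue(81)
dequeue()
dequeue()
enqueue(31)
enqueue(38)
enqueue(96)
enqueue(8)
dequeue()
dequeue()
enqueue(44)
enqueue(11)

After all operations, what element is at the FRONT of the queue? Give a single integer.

Answer: 81

Derivation:
enqueue(20): queue = [20]
enqueue(56): queue = [20, 56]
enqueue(29): queue = [20, 56, 29]
enqueue(93): queue = [20, 56, 29, 93]
enqueue(81): queue = [20, 56, 29, 93, 81]
dequeue(): queue = [56, 29, 93, 81]
dequeue(): queue = [29, 93, 81]
enqueue(31): queue = [29, 93, 81, 31]
enqueue(38): queue = [29, 93, 81, 31, 38]
enqueue(96): queue = [29, 93, 81, 31, 38, 96]
enqueue(8): queue = [29, 93, 81, 31, 38, 96, 8]
dequeue(): queue = [93, 81, 31, 38, 96, 8]
dequeue(): queue = [81, 31, 38, 96, 8]
enqueue(44): queue = [81, 31, 38, 96, 8, 44]
enqueue(11): queue = [81, 31, 38, 96, 8, 44, 11]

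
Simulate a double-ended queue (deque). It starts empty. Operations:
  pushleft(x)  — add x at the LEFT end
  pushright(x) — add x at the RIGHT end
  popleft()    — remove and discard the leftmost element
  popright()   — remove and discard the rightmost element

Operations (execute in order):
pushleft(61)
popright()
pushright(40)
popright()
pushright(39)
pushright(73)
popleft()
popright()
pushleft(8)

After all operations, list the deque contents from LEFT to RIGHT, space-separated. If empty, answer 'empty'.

Answer: 8

Derivation:
pushleft(61): [61]
popright(): []
pushright(40): [40]
popright(): []
pushright(39): [39]
pushright(73): [39, 73]
popleft(): [73]
popright(): []
pushleft(8): [8]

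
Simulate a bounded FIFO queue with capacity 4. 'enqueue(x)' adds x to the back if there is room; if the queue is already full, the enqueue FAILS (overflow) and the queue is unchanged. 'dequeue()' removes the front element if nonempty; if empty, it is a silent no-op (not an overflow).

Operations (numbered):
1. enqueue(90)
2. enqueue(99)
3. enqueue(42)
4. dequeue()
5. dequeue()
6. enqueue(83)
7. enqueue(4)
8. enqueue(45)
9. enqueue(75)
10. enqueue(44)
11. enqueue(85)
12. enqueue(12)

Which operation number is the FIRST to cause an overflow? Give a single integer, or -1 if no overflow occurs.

Answer: 9

Derivation:
1. enqueue(90): size=1
2. enqueue(99): size=2
3. enqueue(42): size=3
4. dequeue(): size=2
5. dequeue(): size=1
6. enqueue(83): size=2
7. enqueue(4): size=3
8. enqueue(45): size=4
9. enqueue(75): size=4=cap → OVERFLOW (fail)
10. enqueue(44): size=4=cap → OVERFLOW (fail)
11. enqueue(85): size=4=cap → OVERFLOW (fail)
12. enqueue(12): size=4=cap → OVERFLOW (fail)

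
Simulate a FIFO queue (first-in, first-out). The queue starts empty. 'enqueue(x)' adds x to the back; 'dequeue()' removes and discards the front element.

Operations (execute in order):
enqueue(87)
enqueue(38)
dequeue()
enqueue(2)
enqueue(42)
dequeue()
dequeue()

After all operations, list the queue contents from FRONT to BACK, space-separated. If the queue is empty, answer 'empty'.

enqueue(87): [87]
enqueue(38): [87, 38]
dequeue(): [38]
enqueue(2): [38, 2]
enqueue(42): [38, 2, 42]
dequeue(): [2, 42]
dequeue(): [42]

Answer: 42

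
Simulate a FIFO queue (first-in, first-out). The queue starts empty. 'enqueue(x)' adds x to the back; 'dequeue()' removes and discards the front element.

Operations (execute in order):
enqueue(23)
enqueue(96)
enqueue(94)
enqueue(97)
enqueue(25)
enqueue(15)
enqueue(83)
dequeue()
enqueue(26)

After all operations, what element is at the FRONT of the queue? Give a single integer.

Answer: 96

Derivation:
enqueue(23): queue = [23]
enqueue(96): queue = [23, 96]
enqueue(94): queue = [23, 96, 94]
enqueue(97): queue = [23, 96, 94, 97]
enqueue(25): queue = [23, 96, 94, 97, 25]
enqueue(15): queue = [23, 96, 94, 97, 25, 15]
enqueue(83): queue = [23, 96, 94, 97, 25, 15, 83]
dequeue(): queue = [96, 94, 97, 25, 15, 83]
enqueue(26): queue = [96, 94, 97, 25, 15, 83, 26]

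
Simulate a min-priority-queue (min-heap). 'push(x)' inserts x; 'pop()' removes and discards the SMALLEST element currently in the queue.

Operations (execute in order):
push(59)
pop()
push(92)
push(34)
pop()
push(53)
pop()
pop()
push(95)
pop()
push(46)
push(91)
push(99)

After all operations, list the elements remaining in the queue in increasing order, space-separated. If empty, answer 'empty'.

push(59): heap contents = [59]
pop() → 59: heap contents = []
push(92): heap contents = [92]
push(34): heap contents = [34, 92]
pop() → 34: heap contents = [92]
push(53): heap contents = [53, 92]
pop() → 53: heap contents = [92]
pop() → 92: heap contents = []
push(95): heap contents = [95]
pop() → 95: heap contents = []
push(46): heap contents = [46]
push(91): heap contents = [46, 91]
push(99): heap contents = [46, 91, 99]

Answer: 46 91 99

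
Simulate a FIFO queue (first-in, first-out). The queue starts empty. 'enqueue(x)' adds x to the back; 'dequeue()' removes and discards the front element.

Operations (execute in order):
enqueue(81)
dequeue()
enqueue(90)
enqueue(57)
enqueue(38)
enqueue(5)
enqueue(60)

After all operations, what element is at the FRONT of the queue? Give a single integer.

enqueue(81): queue = [81]
dequeue(): queue = []
enqueue(90): queue = [90]
enqueue(57): queue = [90, 57]
enqueue(38): queue = [90, 57, 38]
enqueue(5): queue = [90, 57, 38, 5]
enqueue(60): queue = [90, 57, 38, 5, 60]

Answer: 90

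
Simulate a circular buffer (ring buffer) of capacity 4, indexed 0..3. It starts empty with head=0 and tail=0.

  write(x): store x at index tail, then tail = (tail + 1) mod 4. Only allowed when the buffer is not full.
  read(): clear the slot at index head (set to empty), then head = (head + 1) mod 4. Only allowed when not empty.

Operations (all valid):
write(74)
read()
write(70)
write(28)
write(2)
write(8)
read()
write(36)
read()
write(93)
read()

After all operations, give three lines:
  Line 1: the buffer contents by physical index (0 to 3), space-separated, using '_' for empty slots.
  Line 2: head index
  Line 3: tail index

write(74): buf=[74 _ _ _], head=0, tail=1, size=1
read(): buf=[_ _ _ _], head=1, tail=1, size=0
write(70): buf=[_ 70 _ _], head=1, tail=2, size=1
write(28): buf=[_ 70 28 _], head=1, tail=3, size=2
write(2): buf=[_ 70 28 2], head=1, tail=0, size=3
write(8): buf=[8 70 28 2], head=1, tail=1, size=4
read(): buf=[8 _ 28 2], head=2, tail=1, size=3
write(36): buf=[8 36 28 2], head=2, tail=2, size=4
read(): buf=[8 36 _ 2], head=3, tail=2, size=3
write(93): buf=[8 36 93 2], head=3, tail=3, size=4
read(): buf=[8 36 93 _], head=0, tail=3, size=3

Answer: 8 36 93 _
0
3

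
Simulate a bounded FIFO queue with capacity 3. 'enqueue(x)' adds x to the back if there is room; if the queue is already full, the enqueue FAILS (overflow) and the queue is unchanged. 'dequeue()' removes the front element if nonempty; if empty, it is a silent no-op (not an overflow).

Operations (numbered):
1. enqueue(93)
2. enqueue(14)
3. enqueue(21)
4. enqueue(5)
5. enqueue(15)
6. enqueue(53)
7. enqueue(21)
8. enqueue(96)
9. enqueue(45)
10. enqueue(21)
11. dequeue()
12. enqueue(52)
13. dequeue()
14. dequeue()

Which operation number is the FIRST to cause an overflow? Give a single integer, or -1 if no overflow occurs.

Answer: 4

Derivation:
1. enqueue(93): size=1
2. enqueue(14): size=2
3. enqueue(21): size=3
4. enqueue(5): size=3=cap → OVERFLOW (fail)
5. enqueue(15): size=3=cap → OVERFLOW (fail)
6. enqueue(53): size=3=cap → OVERFLOW (fail)
7. enqueue(21): size=3=cap → OVERFLOW (fail)
8. enqueue(96): size=3=cap → OVERFLOW (fail)
9. enqueue(45): size=3=cap → OVERFLOW (fail)
10. enqueue(21): size=3=cap → OVERFLOW (fail)
11. dequeue(): size=2
12. enqueue(52): size=3
13. dequeue(): size=2
14. dequeue(): size=1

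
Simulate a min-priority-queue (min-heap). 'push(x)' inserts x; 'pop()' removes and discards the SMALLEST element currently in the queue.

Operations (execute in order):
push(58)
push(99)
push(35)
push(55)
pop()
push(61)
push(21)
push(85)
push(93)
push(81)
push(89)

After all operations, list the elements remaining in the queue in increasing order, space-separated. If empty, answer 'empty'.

push(58): heap contents = [58]
push(99): heap contents = [58, 99]
push(35): heap contents = [35, 58, 99]
push(55): heap contents = [35, 55, 58, 99]
pop() → 35: heap contents = [55, 58, 99]
push(61): heap contents = [55, 58, 61, 99]
push(21): heap contents = [21, 55, 58, 61, 99]
push(85): heap contents = [21, 55, 58, 61, 85, 99]
push(93): heap contents = [21, 55, 58, 61, 85, 93, 99]
push(81): heap contents = [21, 55, 58, 61, 81, 85, 93, 99]
push(89): heap contents = [21, 55, 58, 61, 81, 85, 89, 93, 99]

Answer: 21 55 58 61 81 85 89 93 99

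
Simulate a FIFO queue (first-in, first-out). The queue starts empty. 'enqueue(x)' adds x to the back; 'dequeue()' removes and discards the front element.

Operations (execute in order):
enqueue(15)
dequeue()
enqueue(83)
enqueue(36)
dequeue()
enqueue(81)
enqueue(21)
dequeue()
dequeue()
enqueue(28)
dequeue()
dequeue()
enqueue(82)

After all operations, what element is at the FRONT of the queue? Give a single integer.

Answer: 82

Derivation:
enqueue(15): queue = [15]
dequeue(): queue = []
enqueue(83): queue = [83]
enqueue(36): queue = [83, 36]
dequeue(): queue = [36]
enqueue(81): queue = [36, 81]
enqueue(21): queue = [36, 81, 21]
dequeue(): queue = [81, 21]
dequeue(): queue = [21]
enqueue(28): queue = [21, 28]
dequeue(): queue = [28]
dequeue(): queue = []
enqueue(82): queue = [82]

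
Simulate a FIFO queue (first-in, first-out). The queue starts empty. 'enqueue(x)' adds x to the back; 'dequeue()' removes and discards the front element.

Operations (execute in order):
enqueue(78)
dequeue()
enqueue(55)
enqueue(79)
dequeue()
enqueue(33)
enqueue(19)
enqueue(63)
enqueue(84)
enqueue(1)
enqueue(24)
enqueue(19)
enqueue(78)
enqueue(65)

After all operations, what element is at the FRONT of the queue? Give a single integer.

Answer: 79

Derivation:
enqueue(78): queue = [78]
dequeue(): queue = []
enqueue(55): queue = [55]
enqueue(79): queue = [55, 79]
dequeue(): queue = [79]
enqueue(33): queue = [79, 33]
enqueue(19): queue = [79, 33, 19]
enqueue(63): queue = [79, 33, 19, 63]
enqueue(84): queue = [79, 33, 19, 63, 84]
enqueue(1): queue = [79, 33, 19, 63, 84, 1]
enqueue(24): queue = [79, 33, 19, 63, 84, 1, 24]
enqueue(19): queue = [79, 33, 19, 63, 84, 1, 24, 19]
enqueue(78): queue = [79, 33, 19, 63, 84, 1, 24, 19, 78]
enqueue(65): queue = [79, 33, 19, 63, 84, 1, 24, 19, 78, 65]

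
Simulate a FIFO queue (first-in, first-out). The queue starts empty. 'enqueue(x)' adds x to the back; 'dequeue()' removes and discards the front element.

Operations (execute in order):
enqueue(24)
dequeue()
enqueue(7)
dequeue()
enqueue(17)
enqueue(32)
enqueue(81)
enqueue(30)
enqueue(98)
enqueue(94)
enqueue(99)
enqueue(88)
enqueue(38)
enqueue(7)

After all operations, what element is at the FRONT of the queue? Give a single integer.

enqueue(24): queue = [24]
dequeue(): queue = []
enqueue(7): queue = [7]
dequeue(): queue = []
enqueue(17): queue = [17]
enqueue(32): queue = [17, 32]
enqueue(81): queue = [17, 32, 81]
enqueue(30): queue = [17, 32, 81, 30]
enqueue(98): queue = [17, 32, 81, 30, 98]
enqueue(94): queue = [17, 32, 81, 30, 98, 94]
enqueue(99): queue = [17, 32, 81, 30, 98, 94, 99]
enqueue(88): queue = [17, 32, 81, 30, 98, 94, 99, 88]
enqueue(38): queue = [17, 32, 81, 30, 98, 94, 99, 88, 38]
enqueue(7): queue = [17, 32, 81, 30, 98, 94, 99, 88, 38, 7]

Answer: 17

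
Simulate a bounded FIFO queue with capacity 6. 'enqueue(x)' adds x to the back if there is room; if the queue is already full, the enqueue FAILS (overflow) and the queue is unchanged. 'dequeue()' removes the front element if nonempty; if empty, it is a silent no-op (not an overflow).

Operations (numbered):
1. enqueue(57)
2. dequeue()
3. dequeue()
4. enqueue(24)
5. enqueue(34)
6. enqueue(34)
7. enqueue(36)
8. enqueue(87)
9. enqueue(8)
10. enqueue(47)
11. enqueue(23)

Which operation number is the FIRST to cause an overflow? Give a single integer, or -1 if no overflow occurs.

1. enqueue(57): size=1
2. dequeue(): size=0
3. dequeue(): empty, no-op, size=0
4. enqueue(24): size=1
5. enqueue(34): size=2
6. enqueue(34): size=3
7. enqueue(36): size=4
8. enqueue(87): size=5
9. enqueue(8): size=6
10. enqueue(47): size=6=cap → OVERFLOW (fail)
11. enqueue(23): size=6=cap → OVERFLOW (fail)

Answer: 10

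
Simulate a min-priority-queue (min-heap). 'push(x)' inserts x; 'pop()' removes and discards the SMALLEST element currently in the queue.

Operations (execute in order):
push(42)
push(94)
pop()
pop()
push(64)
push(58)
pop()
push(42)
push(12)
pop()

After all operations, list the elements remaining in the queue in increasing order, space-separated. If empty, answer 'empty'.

push(42): heap contents = [42]
push(94): heap contents = [42, 94]
pop() → 42: heap contents = [94]
pop() → 94: heap contents = []
push(64): heap contents = [64]
push(58): heap contents = [58, 64]
pop() → 58: heap contents = [64]
push(42): heap contents = [42, 64]
push(12): heap contents = [12, 42, 64]
pop() → 12: heap contents = [42, 64]

Answer: 42 64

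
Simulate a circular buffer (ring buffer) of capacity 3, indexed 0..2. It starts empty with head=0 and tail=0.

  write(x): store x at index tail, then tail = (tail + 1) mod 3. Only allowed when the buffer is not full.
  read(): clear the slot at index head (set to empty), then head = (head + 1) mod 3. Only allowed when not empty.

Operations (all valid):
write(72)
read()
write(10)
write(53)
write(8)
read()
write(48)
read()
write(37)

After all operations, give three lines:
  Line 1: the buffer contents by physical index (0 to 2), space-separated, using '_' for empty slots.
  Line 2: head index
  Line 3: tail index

Answer: 8 48 37
0
0

Derivation:
write(72): buf=[72 _ _], head=0, tail=1, size=1
read(): buf=[_ _ _], head=1, tail=1, size=0
write(10): buf=[_ 10 _], head=1, tail=2, size=1
write(53): buf=[_ 10 53], head=1, tail=0, size=2
write(8): buf=[8 10 53], head=1, tail=1, size=3
read(): buf=[8 _ 53], head=2, tail=1, size=2
write(48): buf=[8 48 53], head=2, tail=2, size=3
read(): buf=[8 48 _], head=0, tail=2, size=2
write(37): buf=[8 48 37], head=0, tail=0, size=3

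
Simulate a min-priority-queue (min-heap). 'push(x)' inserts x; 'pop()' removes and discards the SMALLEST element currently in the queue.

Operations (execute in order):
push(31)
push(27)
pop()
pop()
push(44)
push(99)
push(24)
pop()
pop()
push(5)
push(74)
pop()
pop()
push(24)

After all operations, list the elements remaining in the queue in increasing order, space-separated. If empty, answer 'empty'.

push(31): heap contents = [31]
push(27): heap contents = [27, 31]
pop() → 27: heap contents = [31]
pop() → 31: heap contents = []
push(44): heap contents = [44]
push(99): heap contents = [44, 99]
push(24): heap contents = [24, 44, 99]
pop() → 24: heap contents = [44, 99]
pop() → 44: heap contents = [99]
push(5): heap contents = [5, 99]
push(74): heap contents = [5, 74, 99]
pop() → 5: heap contents = [74, 99]
pop() → 74: heap contents = [99]
push(24): heap contents = [24, 99]

Answer: 24 99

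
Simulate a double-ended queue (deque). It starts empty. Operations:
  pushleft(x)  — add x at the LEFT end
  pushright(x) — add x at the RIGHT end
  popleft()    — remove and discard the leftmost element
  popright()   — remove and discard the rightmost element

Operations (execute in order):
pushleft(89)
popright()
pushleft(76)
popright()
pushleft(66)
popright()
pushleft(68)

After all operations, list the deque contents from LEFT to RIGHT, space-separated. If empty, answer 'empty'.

Answer: 68

Derivation:
pushleft(89): [89]
popright(): []
pushleft(76): [76]
popright(): []
pushleft(66): [66]
popright(): []
pushleft(68): [68]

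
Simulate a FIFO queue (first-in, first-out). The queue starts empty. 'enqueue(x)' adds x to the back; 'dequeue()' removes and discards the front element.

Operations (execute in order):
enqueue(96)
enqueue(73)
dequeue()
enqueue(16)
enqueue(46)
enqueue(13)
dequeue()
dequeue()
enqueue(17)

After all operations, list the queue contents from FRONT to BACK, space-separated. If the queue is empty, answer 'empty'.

enqueue(96): [96]
enqueue(73): [96, 73]
dequeue(): [73]
enqueue(16): [73, 16]
enqueue(46): [73, 16, 46]
enqueue(13): [73, 16, 46, 13]
dequeue(): [16, 46, 13]
dequeue(): [46, 13]
enqueue(17): [46, 13, 17]

Answer: 46 13 17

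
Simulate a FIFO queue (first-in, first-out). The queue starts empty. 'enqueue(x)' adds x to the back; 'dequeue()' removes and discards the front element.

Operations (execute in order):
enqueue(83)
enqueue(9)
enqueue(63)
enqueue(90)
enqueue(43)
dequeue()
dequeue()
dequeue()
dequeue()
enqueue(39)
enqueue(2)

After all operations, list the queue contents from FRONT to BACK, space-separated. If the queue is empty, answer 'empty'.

enqueue(83): [83]
enqueue(9): [83, 9]
enqueue(63): [83, 9, 63]
enqueue(90): [83, 9, 63, 90]
enqueue(43): [83, 9, 63, 90, 43]
dequeue(): [9, 63, 90, 43]
dequeue(): [63, 90, 43]
dequeue(): [90, 43]
dequeue(): [43]
enqueue(39): [43, 39]
enqueue(2): [43, 39, 2]

Answer: 43 39 2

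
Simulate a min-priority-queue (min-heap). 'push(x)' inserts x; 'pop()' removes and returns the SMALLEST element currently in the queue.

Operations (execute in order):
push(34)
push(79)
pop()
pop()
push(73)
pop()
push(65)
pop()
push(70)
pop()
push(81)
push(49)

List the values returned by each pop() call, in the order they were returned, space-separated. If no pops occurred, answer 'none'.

push(34): heap contents = [34]
push(79): heap contents = [34, 79]
pop() → 34: heap contents = [79]
pop() → 79: heap contents = []
push(73): heap contents = [73]
pop() → 73: heap contents = []
push(65): heap contents = [65]
pop() → 65: heap contents = []
push(70): heap contents = [70]
pop() → 70: heap contents = []
push(81): heap contents = [81]
push(49): heap contents = [49, 81]

Answer: 34 79 73 65 70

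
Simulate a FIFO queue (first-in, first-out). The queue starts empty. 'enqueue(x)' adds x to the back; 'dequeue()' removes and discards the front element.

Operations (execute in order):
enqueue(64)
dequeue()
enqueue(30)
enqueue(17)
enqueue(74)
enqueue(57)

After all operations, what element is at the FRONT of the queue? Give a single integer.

Answer: 30

Derivation:
enqueue(64): queue = [64]
dequeue(): queue = []
enqueue(30): queue = [30]
enqueue(17): queue = [30, 17]
enqueue(74): queue = [30, 17, 74]
enqueue(57): queue = [30, 17, 74, 57]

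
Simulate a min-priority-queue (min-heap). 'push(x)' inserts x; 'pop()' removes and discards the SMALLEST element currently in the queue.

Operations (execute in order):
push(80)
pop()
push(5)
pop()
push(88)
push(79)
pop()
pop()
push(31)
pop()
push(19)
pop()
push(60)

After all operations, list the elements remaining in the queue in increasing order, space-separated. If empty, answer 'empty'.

Answer: 60

Derivation:
push(80): heap contents = [80]
pop() → 80: heap contents = []
push(5): heap contents = [5]
pop() → 5: heap contents = []
push(88): heap contents = [88]
push(79): heap contents = [79, 88]
pop() → 79: heap contents = [88]
pop() → 88: heap contents = []
push(31): heap contents = [31]
pop() → 31: heap contents = []
push(19): heap contents = [19]
pop() → 19: heap contents = []
push(60): heap contents = [60]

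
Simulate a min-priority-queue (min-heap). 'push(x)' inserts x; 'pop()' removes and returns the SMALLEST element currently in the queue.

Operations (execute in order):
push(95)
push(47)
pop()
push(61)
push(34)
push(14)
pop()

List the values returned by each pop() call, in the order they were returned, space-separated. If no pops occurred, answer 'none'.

Answer: 47 14

Derivation:
push(95): heap contents = [95]
push(47): heap contents = [47, 95]
pop() → 47: heap contents = [95]
push(61): heap contents = [61, 95]
push(34): heap contents = [34, 61, 95]
push(14): heap contents = [14, 34, 61, 95]
pop() → 14: heap contents = [34, 61, 95]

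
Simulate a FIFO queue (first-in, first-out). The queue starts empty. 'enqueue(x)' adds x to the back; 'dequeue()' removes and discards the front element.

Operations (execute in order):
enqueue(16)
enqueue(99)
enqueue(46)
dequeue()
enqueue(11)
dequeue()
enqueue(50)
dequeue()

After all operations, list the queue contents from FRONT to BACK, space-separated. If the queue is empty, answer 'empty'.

Answer: 11 50

Derivation:
enqueue(16): [16]
enqueue(99): [16, 99]
enqueue(46): [16, 99, 46]
dequeue(): [99, 46]
enqueue(11): [99, 46, 11]
dequeue(): [46, 11]
enqueue(50): [46, 11, 50]
dequeue(): [11, 50]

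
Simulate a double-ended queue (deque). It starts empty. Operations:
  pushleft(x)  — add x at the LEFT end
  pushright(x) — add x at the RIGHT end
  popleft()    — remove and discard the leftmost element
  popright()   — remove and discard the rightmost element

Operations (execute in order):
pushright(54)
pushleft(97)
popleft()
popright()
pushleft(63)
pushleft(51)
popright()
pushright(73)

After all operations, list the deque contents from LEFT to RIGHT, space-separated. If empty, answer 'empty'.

Answer: 51 73

Derivation:
pushright(54): [54]
pushleft(97): [97, 54]
popleft(): [54]
popright(): []
pushleft(63): [63]
pushleft(51): [51, 63]
popright(): [51]
pushright(73): [51, 73]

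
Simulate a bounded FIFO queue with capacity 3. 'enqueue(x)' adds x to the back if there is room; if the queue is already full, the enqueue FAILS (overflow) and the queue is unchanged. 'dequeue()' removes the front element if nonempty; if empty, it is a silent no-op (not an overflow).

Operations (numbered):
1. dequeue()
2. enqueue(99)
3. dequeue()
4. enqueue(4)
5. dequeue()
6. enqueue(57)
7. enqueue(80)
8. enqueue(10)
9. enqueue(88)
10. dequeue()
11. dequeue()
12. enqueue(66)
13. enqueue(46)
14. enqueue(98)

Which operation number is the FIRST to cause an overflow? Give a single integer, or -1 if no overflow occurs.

1. dequeue(): empty, no-op, size=0
2. enqueue(99): size=1
3. dequeue(): size=0
4. enqueue(4): size=1
5. dequeue(): size=0
6. enqueue(57): size=1
7. enqueue(80): size=2
8. enqueue(10): size=3
9. enqueue(88): size=3=cap → OVERFLOW (fail)
10. dequeue(): size=2
11. dequeue(): size=1
12. enqueue(66): size=2
13. enqueue(46): size=3
14. enqueue(98): size=3=cap → OVERFLOW (fail)

Answer: 9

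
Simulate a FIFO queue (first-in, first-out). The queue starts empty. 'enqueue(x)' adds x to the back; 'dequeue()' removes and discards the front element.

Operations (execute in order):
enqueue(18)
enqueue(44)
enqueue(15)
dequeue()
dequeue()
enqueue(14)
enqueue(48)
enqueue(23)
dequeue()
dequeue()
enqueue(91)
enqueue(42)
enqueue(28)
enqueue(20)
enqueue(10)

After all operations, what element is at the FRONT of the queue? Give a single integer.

Answer: 48

Derivation:
enqueue(18): queue = [18]
enqueue(44): queue = [18, 44]
enqueue(15): queue = [18, 44, 15]
dequeue(): queue = [44, 15]
dequeue(): queue = [15]
enqueue(14): queue = [15, 14]
enqueue(48): queue = [15, 14, 48]
enqueue(23): queue = [15, 14, 48, 23]
dequeue(): queue = [14, 48, 23]
dequeue(): queue = [48, 23]
enqueue(91): queue = [48, 23, 91]
enqueue(42): queue = [48, 23, 91, 42]
enqueue(28): queue = [48, 23, 91, 42, 28]
enqueue(20): queue = [48, 23, 91, 42, 28, 20]
enqueue(10): queue = [48, 23, 91, 42, 28, 20, 10]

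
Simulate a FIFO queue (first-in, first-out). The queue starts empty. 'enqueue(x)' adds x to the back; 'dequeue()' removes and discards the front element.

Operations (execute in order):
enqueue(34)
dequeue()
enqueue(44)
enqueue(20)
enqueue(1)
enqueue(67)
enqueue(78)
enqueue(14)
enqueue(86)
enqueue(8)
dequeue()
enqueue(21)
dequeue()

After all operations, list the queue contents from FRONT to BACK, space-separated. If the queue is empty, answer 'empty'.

Answer: 1 67 78 14 86 8 21

Derivation:
enqueue(34): [34]
dequeue(): []
enqueue(44): [44]
enqueue(20): [44, 20]
enqueue(1): [44, 20, 1]
enqueue(67): [44, 20, 1, 67]
enqueue(78): [44, 20, 1, 67, 78]
enqueue(14): [44, 20, 1, 67, 78, 14]
enqueue(86): [44, 20, 1, 67, 78, 14, 86]
enqueue(8): [44, 20, 1, 67, 78, 14, 86, 8]
dequeue(): [20, 1, 67, 78, 14, 86, 8]
enqueue(21): [20, 1, 67, 78, 14, 86, 8, 21]
dequeue(): [1, 67, 78, 14, 86, 8, 21]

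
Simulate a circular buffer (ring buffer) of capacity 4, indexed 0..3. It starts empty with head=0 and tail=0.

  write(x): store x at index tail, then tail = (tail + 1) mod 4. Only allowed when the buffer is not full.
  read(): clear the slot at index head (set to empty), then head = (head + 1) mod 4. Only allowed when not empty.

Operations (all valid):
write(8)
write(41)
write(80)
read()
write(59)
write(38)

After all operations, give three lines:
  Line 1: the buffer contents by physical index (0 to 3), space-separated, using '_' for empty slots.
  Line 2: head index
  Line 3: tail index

write(8): buf=[8 _ _ _], head=0, tail=1, size=1
write(41): buf=[8 41 _ _], head=0, tail=2, size=2
write(80): buf=[8 41 80 _], head=0, tail=3, size=3
read(): buf=[_ 41 80 _], head=1, tail=3, size=2
write(59): buf=[_ 41 80 59], head=1, tail=0, size=3
write(38): buf=[38 41 80 59], head=1, tail=1, size=4

Answer: 38 41 80 59
1
1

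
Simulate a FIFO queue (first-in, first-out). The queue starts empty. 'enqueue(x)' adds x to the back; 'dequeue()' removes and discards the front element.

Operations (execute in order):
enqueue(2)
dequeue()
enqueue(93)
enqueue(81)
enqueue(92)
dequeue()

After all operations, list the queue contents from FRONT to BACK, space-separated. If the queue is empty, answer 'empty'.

Answer: 81 92

Derivation:
enqueue(2): [2]
dequeue(): []
enqueue(93): [93]
enqueue(81): [93, 81]
enqueue(92): [93, 81, 92]
dequeue(): [81, 92]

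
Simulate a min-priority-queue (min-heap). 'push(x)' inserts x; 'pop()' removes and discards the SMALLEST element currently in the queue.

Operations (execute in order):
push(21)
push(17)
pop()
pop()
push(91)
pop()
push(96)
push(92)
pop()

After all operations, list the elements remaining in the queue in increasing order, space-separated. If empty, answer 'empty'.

push(21): heap contents = [21]
push(17): heap contents = [17, 21]
pop() → 17: heap contents = [21]
pop() → 21: heap contents = []
push(91): heap contents = [91]
pop() → 91: heap contents = []
push(96): heap contents = [96]
push(92): heap contents = [92, 96]
pop() → 92: heap contents = [96]

Answer: 96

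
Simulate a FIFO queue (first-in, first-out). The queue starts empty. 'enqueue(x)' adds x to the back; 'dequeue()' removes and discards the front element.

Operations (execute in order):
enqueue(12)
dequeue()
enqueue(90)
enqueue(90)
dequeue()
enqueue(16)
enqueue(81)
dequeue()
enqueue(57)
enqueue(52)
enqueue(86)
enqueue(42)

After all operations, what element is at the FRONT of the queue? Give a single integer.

Answer: 16

Derivation:
enqueue(12): queue = [12]
dequeue(): queue = []
enqueue(90): queue = [90]
enqueue(90): queue = [90, 90]
dequeue(): queue = [90]
enqueue(16): queue = [90, 16]
enqueue(81): queue = [90, 16, 81]
dequeue(): queue = [16, 81]
enqueue(57): queue = [16, 81, 57]
enqueue(52): queue = [16, 81, 57, 52]
enqueue(86): queue = [16, 81, 57, 52, 86]
enqueue(42): queue = [16, 81, 57, 52, 86, 42]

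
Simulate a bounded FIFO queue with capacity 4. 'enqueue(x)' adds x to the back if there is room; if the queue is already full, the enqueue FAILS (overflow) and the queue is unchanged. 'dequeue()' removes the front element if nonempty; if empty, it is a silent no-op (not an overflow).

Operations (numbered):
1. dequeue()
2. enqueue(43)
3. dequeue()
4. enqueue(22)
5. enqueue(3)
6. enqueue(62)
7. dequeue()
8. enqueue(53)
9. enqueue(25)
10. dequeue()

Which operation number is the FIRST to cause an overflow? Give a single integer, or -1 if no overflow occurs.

Answer: -1

Derivation:
1. dequeue(): empty, no-op, size=0
2. enqueue(43): size=1
3. dequeue(): size=0
4. enqueue(22): size=1
5. enqueue(3): size=2
6. enqueue(62): size=3
7. dequeue(): size=2
8. enqueue(53): size=3
9. enqueue(25): size=4
10. dequeue(): size=3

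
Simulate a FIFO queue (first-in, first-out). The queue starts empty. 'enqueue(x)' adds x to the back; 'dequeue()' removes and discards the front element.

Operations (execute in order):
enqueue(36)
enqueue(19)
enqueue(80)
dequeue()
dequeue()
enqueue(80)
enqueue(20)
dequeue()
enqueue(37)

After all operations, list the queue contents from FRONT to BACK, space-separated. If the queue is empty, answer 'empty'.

Answer: 80 20 37

Derivation:
enqueue(36): [36]
enqueue(19): [36, 19]
enqueue(80): [36, 19, 80]
dequeue(): [19, 80]
dequeue(): [80]
enqueue(80): [80, 80]
enqueue(20): [80, 80, 20]
dequeue(): [80, 20]
enqueue(37): [80, 20, 37]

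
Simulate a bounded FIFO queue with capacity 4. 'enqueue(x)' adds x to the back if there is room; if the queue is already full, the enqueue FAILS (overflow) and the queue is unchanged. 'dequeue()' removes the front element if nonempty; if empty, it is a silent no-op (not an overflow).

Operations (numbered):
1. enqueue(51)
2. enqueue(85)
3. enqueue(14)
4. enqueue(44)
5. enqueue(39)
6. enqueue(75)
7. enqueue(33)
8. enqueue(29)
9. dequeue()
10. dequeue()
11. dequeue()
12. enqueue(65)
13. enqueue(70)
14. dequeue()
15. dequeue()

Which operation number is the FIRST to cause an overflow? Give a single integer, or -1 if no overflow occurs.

1. enqueue(51): size=1
2. enqueue(85): size=2
3. enqueue(14): size=3
4. enqueue(44): size=4
5. enqueue(39): size=4=cap → OVERFLOW (fail)
6. enqueue(75): size=4=cap → OVERFLOW (fail)
7. enqueue(33): size=4=cap → OVERFLOW (fail)
8. enqueue(29): size=4=cap → OVERFLOW (fail)
9. dequeue(): size=3
10. dequeue(): size=2
11. dequeue(): size=1
12. enqueue(65): size=2
13. enqueue(70): size=3
14. dequeue(): size=2
15. dequeue(): size=1

Answer: 5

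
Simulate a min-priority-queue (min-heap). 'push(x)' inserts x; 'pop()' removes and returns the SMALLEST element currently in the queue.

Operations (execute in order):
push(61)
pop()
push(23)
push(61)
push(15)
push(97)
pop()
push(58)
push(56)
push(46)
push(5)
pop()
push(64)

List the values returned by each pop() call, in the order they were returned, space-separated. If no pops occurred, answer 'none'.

Answer: 61 15 5

Derivation:
push(61): heap contents = [61]
pop() → 61: heap contents = []
push(23): heap contents = [23]
push(61): heap contents = [23, 61]
push(15): heap contents = [15, 23, 61]
push(97): heap contents = [15, 23, 61, 97]
pop() → 15: heap contents = [23, 61, 97]
push(58): heap contents = [23, 58, 61, 97]
push(56): heap contents = [23, 56, 58, 61, 97]
push(46): heap contents = [23, 46, 56, 58, 61, 97]
push(5): heap contents = [5, 23, 46, 56, 58, 61, 97]
pop() → 5: heap contents = [23, 46, 56, 58, 61, 97]
push(64): heap contents = [23, 46, 56, 58, 61, 64, 97]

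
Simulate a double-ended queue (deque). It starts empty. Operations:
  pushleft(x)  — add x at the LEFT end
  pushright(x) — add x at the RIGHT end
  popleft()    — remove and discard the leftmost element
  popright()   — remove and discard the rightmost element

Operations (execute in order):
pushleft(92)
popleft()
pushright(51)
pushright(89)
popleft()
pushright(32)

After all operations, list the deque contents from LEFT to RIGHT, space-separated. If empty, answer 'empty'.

pushleft(92): [92]
popleft(): []
pushright(51): [51]
pushright(89): [51, 89]
popleft(): [89]
pushright(32): [89, 32]

Answer: 89 32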